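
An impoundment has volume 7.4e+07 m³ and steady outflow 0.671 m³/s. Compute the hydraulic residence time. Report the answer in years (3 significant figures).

3.49 yr

Q = 0.671 m³/s × 3.156e+07 s/yr = 2.118e+07 m³/yr.
Hydraulic residence time τ = V/Q = 7.4e+07/2.118e+07 = 3.495 yr.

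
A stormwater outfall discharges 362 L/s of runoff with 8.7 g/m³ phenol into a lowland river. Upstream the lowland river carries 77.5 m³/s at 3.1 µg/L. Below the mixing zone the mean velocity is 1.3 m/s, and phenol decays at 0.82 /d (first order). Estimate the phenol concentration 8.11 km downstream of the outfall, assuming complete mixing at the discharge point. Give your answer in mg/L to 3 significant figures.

0.0410 mg/L

362 L/s = 0.362 m³/s.
3.1 µg/L = 0.0031 mg/L.
After complete mixing, C₀ = (0.362·8.7 + 77.5·0.0031) / 77.86 = 0.04353 mg/L.
Travel time t = 8110 m / 1.3 m/s = 6238 s = 0.0722 d.
C = 0.04353·exp(−0.82·0.0722) = 0.04353·0.9425 = 0.04103 mg/L.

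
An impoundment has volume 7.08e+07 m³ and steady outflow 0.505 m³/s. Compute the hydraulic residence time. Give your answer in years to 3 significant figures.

Q = 0.505 m³/s × 3.156e+07 s/yr = 1.594e+07 m³/yr.
Hydraulic residence time τ = V/Q = 7.08e+07/1.594e+07 = 4.443 yr.

4.44 yr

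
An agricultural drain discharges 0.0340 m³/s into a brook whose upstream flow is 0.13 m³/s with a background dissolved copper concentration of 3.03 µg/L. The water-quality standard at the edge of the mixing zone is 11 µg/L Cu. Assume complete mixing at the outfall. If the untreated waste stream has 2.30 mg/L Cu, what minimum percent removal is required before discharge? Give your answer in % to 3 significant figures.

98.2 %

3.03 µg/L = 0.00303 mg/L.
11 µg/L = 0.011 mg/L.
Mass balance: 0.011·0.164 = 0.034·Cₑ + 0.13·0.00303.
Cₑ = (0.001804 − 0.0003939) / 0.034 = 0.04147 mg/L.
Required removal = 1 − 0.04147/2.30 = 98.2 %.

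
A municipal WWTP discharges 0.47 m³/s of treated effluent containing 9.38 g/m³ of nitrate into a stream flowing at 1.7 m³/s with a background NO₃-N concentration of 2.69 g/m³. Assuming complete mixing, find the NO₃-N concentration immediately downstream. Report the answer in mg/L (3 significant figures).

By mass balance at complete mixing, C = (0.47·9.38 + 1.7·2.69) / (0.47 + 1.7) = 8.982/2.17 = 4.139 mg/L.

4.14 mg/L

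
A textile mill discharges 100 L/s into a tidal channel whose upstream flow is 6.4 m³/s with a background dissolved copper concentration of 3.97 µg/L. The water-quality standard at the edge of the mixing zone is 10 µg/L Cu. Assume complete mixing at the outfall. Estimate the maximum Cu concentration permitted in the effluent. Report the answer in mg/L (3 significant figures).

0.396 mg/L

100 L/s = 0.1 m³/s.
3.97 µg/L = 0.00397 mg/L.
10 µg/L = 0.01 mg/L.
Mass balance: 0.01·6.5 = 0.1·Cₑ + 6.4·0.00397.
Cₑ = (0.065 − 0.02541) / 0.1 = 0.3959 mg/L.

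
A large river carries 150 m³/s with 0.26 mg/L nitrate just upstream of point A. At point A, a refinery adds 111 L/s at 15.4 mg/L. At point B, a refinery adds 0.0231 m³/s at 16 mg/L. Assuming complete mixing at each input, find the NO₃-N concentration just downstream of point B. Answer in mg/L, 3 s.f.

111 L/s = 0.111 m³/s.
After input A: C = (150·0.26 + 0.111·15.4) / 150.1 = 0.2712 mg/L.
After input B: C = (150.1·0.2712 + 0.0231·16) / 150.1 = 0.2736 mg/L.

0.274 mg/L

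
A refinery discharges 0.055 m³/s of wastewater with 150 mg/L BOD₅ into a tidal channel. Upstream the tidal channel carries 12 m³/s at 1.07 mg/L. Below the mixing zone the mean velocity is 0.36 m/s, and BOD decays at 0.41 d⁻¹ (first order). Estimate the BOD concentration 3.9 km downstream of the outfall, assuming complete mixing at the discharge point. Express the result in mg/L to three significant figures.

After complete mixing, C₀ = (0.055·150 + 12·1.07) / 12.05 = 1.749 mg/L.
Travel time t = 3900 m / 0.36 m/s = 1.083e+04 s = 0.1254 d.
C = 1.749·exp(−0.41·0.1254) = 1.749·0.9499 = 1.662 mg/L.

1.66 mg/L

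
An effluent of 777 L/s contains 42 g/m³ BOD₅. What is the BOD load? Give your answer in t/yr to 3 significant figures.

1030 t/yr

777 L/s = 0.777 m³/s.
Mass flux = Q·C = 0.777 m³/s × 42 g/m³ = 32.63 g/s.
= 32.63 g/s × 31.56 = 1030 t/yr.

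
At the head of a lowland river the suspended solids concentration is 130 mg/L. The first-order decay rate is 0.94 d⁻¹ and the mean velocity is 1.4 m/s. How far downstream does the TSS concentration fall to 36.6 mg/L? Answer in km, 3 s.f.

From C = C₀·e^(−kt), t = ln(C₀/C)/k = ln(130/36.6)/0.94 = 1.267/0.94 = 1.348 d.
Distance = v·t = 1.4 m/s × 1.165e+05 s = 1.631e+05 m = 163.1 km.

163 km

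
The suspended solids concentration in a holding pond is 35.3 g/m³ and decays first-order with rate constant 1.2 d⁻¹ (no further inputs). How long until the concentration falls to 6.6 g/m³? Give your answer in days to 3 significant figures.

1.40 d

t = ln(C₀/C)/k = ln(35.3/6.6)/1.2 = 1.677/1.2 = 1.397 d.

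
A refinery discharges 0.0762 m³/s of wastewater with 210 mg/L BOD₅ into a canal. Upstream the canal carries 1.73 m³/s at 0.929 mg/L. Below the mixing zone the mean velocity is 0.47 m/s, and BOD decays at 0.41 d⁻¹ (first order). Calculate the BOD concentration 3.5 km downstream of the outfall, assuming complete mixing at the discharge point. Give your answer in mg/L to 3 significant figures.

9.41 mg/L

After complete mixing, C₀ = (0.0762·210 + 1.73·0.929) / 1.806 = 9.749 mg/L.
Travel time t = 3500 m / 0.47 m/s = 7447 s = 0.08619 d.
C = 9.749·exp(−0.41·0.08619) = 9.749·0.9653 = 9.411 mg/L.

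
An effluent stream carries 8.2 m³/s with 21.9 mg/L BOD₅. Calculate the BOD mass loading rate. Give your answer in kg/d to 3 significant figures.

Mass flux = Q·C = 8.2 m³/s × 21.9 g/m³ = 179.6 g/s.
= 179.6 g/s × 86.4 = 1.552e+04 kg/d.

15500 kg/d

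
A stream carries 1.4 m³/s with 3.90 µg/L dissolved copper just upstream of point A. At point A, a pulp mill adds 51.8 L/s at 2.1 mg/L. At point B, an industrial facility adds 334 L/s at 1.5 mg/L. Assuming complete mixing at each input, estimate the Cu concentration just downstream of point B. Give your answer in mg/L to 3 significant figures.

0.345 mg/L

3.90 µg/L = 0.0039 mg/L.
51.8 L/s = 0.0518 m³/s.
After input A: C = (1.4·0.0039 + 0.0518·2.1) / 1.452 = 0.07869 mg/L.
334 L/s = 0.334 m³/s.
After input B: C = (1.452·0.07869 + 0.334·1.5) / 1.786 = 0.3445 mg/L.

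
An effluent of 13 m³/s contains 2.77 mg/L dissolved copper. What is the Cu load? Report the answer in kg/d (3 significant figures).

3110 kg/d

Mass flux = Q·C = 13 m³/s × 2.77 g/m³ = 36.01 g/s.
= 36.01 g/s × 86.4 = 3111 kg/d.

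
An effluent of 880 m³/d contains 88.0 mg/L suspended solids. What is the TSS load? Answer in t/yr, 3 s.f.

880 m³/d = 0.01019 m³/s.
Mass flux = Q·C = 0.01019 m³/s × 88 g/m³ = 0.8963 g/s.
= 0.8963 g/s × 31.56 = 28.28 t/yr.

28.3 t/yr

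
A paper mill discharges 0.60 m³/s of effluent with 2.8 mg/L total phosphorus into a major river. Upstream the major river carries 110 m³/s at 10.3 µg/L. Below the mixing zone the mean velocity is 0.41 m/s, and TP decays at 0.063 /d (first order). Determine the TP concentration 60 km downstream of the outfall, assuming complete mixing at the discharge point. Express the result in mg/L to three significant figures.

0.0229 mg/L

10.3 µg/L = 0.0103 mg/L.
After complete mixing, C₀ = (0.6·2.8 + 110·0.0103) / 110.6 = 0.02543 mg/L.
Travel time t = 6e+04 m / 0.41 m/s = 1.463e+05 s = 1.694 d.
C = 0.02543·exp(−0.063·1.694) = 0.02543·0.8988 = 0.02286 mg/L.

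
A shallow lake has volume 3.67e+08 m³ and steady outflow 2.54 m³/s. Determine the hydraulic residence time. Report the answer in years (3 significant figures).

4.58 yr

Q = 2.54 m³/s × 3.156e+07 s/yr = 8.016e+07 m³/yr.
Hydraulic residence time τ = V/Q = 3.67e+08/8.016e+07 = 4.579 yr.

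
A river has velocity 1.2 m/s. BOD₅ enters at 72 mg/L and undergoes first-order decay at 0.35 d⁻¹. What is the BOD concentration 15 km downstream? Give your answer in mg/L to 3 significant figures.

68.4 mg/L

Travel time t = 15 km / 1.2 m/s = 1.5e+04/1.2 = 1.25e+04 s = 0.1447 d.
First-order decay: C = 72·exp(−0.35·0.1447) = 72·0.9506 = 68.44 mg/L.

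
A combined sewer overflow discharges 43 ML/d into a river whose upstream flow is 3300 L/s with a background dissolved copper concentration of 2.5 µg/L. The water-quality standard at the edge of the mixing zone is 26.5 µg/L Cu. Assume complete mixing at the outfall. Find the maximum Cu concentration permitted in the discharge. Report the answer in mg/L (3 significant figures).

0.186 mg/L

43 ML/d = 0.4977 m³/s.
3300 L/s = 3.3 m³/s.
2.5 µg/L = 0.0025 mg/L.
26.5 µg/L = 0.0265 mg/L.
Mass balance: 0.0265·3.798 = 0.4977·Cₑ + 3.3·0.0025.
Cₑ = (0.1006 − 0.00825) / 0.4977 = 0.1856 mg/L.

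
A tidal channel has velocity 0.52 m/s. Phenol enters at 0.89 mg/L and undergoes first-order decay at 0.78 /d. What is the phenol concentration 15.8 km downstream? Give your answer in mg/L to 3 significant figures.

0.676 mg/L

Travel time t = 15.8 km / 0.52 m/s = 1.58e+04/0.52 = 3.038e+04 s = 0.3517 d.
First-order decay: C = 0.89·exp(−0.78·0.3517) = 0.89·0.7601 = 0.6765 mg/L.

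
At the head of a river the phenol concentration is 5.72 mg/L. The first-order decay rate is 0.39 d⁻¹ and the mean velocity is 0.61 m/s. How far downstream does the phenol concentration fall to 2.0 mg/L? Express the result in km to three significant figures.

From C = C₀·e^(−kt), t = ln(C₀/C)/k = ln(5.72/2.0)/0.39 = 1.051/0.39 = 2.694 d.
Distance = v·t = 0.61 m/s × 2.328e+05 s = 1.42e+05 m = 142 km.

142 km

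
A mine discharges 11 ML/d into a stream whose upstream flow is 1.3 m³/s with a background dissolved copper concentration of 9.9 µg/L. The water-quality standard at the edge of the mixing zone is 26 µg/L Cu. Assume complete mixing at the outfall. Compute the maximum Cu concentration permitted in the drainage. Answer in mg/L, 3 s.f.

0.190 mg/L

11 ML/d = 0.1273 m³/s.
9.9 µg/L = 0.0099 mg/L.
26 µg/L = 0.026 mg/L.
Mass balance: 0.026·1.427 = 0.1273·Cₑ + 1.3·0.0099.
Cₑ = (0.03711 − 0.01287) / 0.1273 = 0.1904 mg/L.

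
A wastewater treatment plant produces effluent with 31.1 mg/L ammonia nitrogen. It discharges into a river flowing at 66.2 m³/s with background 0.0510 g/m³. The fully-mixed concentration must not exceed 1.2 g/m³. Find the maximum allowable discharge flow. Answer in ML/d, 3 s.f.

220 ML/d

Mass balance at complete mixing: C_std·(Q_w + Q_r) = Q_w·C_e + Q_r·C_b.
Rearranging, Q_w = Q_r·(C_std − C_b)/(C_e − C_std) = 66.2·(1.2 − 0.051) / (31.1 − 1.2) = 2.544 m³/s.
= 219.8 ML/d.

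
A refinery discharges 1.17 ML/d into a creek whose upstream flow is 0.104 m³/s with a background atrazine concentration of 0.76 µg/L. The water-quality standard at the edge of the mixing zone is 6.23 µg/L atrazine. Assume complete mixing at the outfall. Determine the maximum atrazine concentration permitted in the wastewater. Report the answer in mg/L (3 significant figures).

1.17 ML/d = 0.01354 m³/s.
0.76 µg/L = 0.00076 mg/L.
6.23 µg/L = 0.00623 mg/L.
Mass balance: 0.00623·0.1175 = 0.01354·Cₑ + 0.104·0.00076.
Cₑ = (0.0007323 − 7.904e-05) / 0.01354 = 0.04824 mg/L.

0.0482 mg/L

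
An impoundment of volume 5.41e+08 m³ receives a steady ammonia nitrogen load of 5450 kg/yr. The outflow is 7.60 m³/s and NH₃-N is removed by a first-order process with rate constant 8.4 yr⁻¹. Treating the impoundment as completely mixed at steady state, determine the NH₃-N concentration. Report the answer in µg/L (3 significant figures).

1.14 µg/L

Outflow Q = 7.60 m³/s × 3.156e+07 s/yr = 2.398e+08 m³/yr.
Steady-state CSTR mass balance: W = Q·C + k·V·C, so C = W/(Q + kV).
Q + kV = 2.398e+08 + 8.4·5.41e+08 = 4.784e+09 m³/yr.
C = 5450/4.784e+09 = 1.139e-06 kg/m³ = 0.001139 mg/L = 1.139 µg/L.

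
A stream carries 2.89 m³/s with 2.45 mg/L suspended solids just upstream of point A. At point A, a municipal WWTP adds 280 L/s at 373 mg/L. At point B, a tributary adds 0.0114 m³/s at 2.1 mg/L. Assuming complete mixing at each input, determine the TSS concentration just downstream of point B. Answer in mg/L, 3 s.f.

280 L/s = 0.28 m³/s.
After input A: C = (2.89·2.45 + 0.28·373) / 3.17 = 35.18 mg/L.
After input B: C = (3.17·35.18 + 0.0114·2.1) / 3.181 = 35.06 mg/L.

35.1 mg/L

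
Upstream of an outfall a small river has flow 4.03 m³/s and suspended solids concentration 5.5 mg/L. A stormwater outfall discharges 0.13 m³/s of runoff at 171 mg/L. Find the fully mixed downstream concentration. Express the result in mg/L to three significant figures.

10.7 mg/L

By mass balance at complete mixing, C = (0.13·171 + 4.03·5.5) / (0.13 + 4.03) = 44.4/4.16 = 10.67 mg/L.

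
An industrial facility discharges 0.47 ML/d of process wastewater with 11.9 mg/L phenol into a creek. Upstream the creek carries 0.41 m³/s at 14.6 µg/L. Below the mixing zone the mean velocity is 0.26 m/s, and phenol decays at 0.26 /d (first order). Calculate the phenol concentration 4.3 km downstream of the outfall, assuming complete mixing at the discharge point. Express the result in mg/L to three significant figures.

0.47 ML/d = 0.00544 m³/s.
14.6 µg/L = 0.0146 mg/L.
After complete mixing, C₀ = (0.00544·11.9 + 0.41·0.0146) / 0.4154 = 0.1702 mg/L.
Travel time t = 4300 m / 0.26 m/s = 1.654e+04 s = 0.1914 d.
C = 0.1702·exp(−0.26·0.1914) = 0.1702·0.9514 = 0.162 mg/L.

0.162 mg/L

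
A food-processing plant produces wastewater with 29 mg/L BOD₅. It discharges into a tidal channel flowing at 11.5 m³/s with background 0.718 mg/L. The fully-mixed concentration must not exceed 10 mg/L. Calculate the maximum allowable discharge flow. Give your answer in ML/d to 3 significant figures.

485 ML/d

Mass balance at complete mixing: C_std·(Q_w + Q_r) = Q_w·C_e + Q_r·C_b.
Rearranging, Q_w = Q_r·(C_std − C_b)/(C_e − C_std) = 11.5·(10 − 0.718) / (29 − 10) = 5.618 m³/s.
= 485.4 ML/d.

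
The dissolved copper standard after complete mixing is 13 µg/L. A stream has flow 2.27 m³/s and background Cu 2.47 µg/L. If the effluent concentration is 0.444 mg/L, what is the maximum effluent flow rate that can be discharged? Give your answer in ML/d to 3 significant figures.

2.47 µg/L = 0.00247 mg/L.
13 µg/L = 0.013 mg/L.
Mass balance at complete mixing: C_std·(Q_w + Q_r) = Q_w·C_e + Q_r·C_b.
Rearranging, Q_w = Q_r·(C_std − C_b)/(C_e − C_std) = 2.27·(0.013 − 0.00247) / (0.444 − 0.013) = 0.05546 m³/s.
= 4.792 ML/d.

4.79 ML/d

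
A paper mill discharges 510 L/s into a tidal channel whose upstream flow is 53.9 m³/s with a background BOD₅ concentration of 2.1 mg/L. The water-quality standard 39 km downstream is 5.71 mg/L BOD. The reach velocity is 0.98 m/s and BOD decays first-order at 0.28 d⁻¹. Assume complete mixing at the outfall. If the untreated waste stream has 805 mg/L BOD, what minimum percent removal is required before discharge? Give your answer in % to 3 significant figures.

510 L/s = 0.51 m³/s.
Travel time to the compliance point: t = 3.9e+04/0.98 = 3.98e+04 s = 0.4606 d; decay factor exp(−0.28·0.4606) = 0.879.
So the concentration just after mixing may be at most 5.71/0.879 = 6.496 mg/L.
Mass balance: 6.496·54.41 = 0.51·Cₑ + 53.9·2.1.
Cₑ = (353.4 − 113.2) / 0.51 = 471.1 mg/L.
Required removal = 1 − 471.1/805 = 41.48 %.

41.5 %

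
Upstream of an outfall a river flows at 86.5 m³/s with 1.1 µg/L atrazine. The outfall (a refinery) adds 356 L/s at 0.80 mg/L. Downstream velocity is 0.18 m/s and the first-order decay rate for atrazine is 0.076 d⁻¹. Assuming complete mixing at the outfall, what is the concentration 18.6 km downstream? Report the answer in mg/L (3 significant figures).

356 L/s = 0.356 m³/s.
1.1 µg/L = 0.0011 mg/L.
After complete mixing, C₀ = (0.356·0.8 + 86.5·0.0011) / 86.86 = 0.004374 mg/L.
Travel time t = 1.86e+04 m / 0.18 m/s = 1.033e+05 s = 1.196 d.
C = 0.004374·exp(−0.076·1.196) = 0.004374·0.9131 = 0.003994 mg/L.

0.00399 mg/L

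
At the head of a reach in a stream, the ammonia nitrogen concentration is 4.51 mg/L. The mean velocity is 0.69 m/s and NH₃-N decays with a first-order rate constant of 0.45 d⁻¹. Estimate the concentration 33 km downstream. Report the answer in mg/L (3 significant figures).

Travel time t = 33 km / 0.69 m/s = 3.3e+04/0.69 = 4.783e+04 s = 0.5535 d.
First-order decay: C = 4.51·exp(−0.45·0.5535) = 4.51·0.7795 = 3.516 mg/L.

3.52 mg/L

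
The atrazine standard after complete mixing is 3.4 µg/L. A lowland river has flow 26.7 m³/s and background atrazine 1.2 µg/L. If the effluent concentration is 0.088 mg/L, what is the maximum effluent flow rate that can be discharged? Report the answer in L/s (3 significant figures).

1.2 µg/L = 0.0012 mg/L.
3.4 µg/L = 0.0034 mg/L.
Mass balance at complete mixing: C_std·(Q_w + Q_r) = Q_w·C_e + Q_r·C_b.
Rearranging, Q_w = Q_r·(C_std − C_b)/(C_e − C_std) = 26.7·(0.0034 − 0.0012) / (0.088 − 0.0034) = 0.6943 m³/s.
= 694.3 L/s.

694 L/s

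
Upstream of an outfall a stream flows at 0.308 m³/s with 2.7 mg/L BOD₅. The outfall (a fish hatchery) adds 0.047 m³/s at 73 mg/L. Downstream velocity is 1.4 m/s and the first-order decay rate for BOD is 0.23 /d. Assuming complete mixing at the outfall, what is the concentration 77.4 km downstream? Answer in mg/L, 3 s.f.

After complete mixing, C₀ = (0.047·73 + 0.308·2.7) / 0.355 = 12.01 mg/L.
Travel time t = 7.74e+04 m / 1.4 m/s = 5.529e+04 s = 0.6399 d.
C = 12.01·exp(−0.23·0.6399) = 12.01·0.8631 = 10.36 mg/L.

10.4 mg/L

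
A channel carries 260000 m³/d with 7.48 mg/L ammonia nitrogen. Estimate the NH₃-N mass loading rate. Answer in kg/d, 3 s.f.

1940 kg/d

260000 m³/d = 3.009 m³/s.
Mass flux = Q·C = 3.009 m³/s × 7.48 g/m³ = 22.51 g/s.
= 22.51 g/s × 86.4 = 1945 kg/d.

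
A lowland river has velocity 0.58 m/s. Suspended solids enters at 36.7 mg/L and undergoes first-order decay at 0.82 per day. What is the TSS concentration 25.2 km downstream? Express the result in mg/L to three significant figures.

Travel time t = 25.2 km / 0.58 m/s = 2.52e+04/0.58 = 4.345e+04 s = 0.5029 d.
First-order decay: C = 36.7·exp(−0.82·0.5029) = 36.7·0.6621 = 24.3 mg/L.

24.3 mg/L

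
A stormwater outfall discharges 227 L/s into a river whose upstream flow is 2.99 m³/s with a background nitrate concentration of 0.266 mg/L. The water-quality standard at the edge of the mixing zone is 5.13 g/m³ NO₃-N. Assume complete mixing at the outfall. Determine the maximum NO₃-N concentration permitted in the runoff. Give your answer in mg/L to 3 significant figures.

69.2 mg/L

227 L/s = 0.227 m³/s.
Mass balance: 5.13·3.217 = 0.227·Cₑ + 2.99·0.266.
Cₑ = (16.5 − 0.7953) / 0.227 = 69.2 mg/L.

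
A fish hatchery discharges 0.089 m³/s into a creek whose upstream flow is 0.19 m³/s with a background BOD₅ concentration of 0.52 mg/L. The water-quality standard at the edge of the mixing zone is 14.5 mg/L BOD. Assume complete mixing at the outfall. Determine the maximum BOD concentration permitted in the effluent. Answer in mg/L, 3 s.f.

Mass balance: 14.5·0.279 = 0.089·Cₑ + 0.19·0.52.
Cₑ = (4.046 − 0.0988) / 0.089 = 44.34 mg/L.

44.3 mg/L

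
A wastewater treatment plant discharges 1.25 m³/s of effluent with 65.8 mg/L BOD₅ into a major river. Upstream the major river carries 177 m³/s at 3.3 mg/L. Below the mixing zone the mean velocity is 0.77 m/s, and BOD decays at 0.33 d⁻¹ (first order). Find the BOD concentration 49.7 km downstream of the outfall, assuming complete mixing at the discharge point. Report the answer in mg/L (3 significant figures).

After complete mixing, C₀ = (1.25·65.8 + 177·3.3) / 178.2 = 3.738 mg/L.
Travel time t = 4.97e+04 m / 0.77 m/s = 6.455e+04 s = 0.7471 d.
C = 3.738·exp(−0.33·0.7471) = 3.738·0.7815 = 2.922 mg/L.

2.92 mg/L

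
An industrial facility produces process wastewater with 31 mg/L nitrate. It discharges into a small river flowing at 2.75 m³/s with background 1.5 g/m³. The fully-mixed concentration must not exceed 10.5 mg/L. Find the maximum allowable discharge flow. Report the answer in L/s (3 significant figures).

Mass balance at complete mixing: C_std·(Q_w + Q_r) = Q_w·C_e + Q_r·C_b.
Rearranging, Q_w = Q_r·(C_std − C_b)/(C_e − C_std) = 2.75·(10.5 − 1.5) / (31 − 10.5) = 1.207 m³/s.
= 1207 L/s.

1210 L/s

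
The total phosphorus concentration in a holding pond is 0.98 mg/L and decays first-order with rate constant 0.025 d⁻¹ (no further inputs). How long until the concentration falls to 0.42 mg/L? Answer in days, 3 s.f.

t = ln(C₀/C)/k = ln(0.98/0.42)/0.025 = 0.8473/0.025 = 33.89 d.

33.9 d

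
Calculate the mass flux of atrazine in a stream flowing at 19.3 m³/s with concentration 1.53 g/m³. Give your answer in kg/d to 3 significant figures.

2550 kg/d

Mass flux = Q·C = 19.3 m³/s × 1.53 g/m³ = 29.53 g/s.
= 29.53 g/s × 86.4 = 2551 kg/d.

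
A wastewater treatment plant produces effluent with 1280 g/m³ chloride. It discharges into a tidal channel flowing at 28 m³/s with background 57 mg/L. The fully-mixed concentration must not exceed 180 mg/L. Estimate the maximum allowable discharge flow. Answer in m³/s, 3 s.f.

Mass balance at complete mixing: C_std·(Q_w + Q_r) = Q_w·C_e + Q_r·C_b.
Rearranging, Q_w = Q_r·(C_std − C_b)/(C_e − C_std) = 28·(180 − 57) / (1280 − 180) = 3.131 m³/s.

3.13 m³/s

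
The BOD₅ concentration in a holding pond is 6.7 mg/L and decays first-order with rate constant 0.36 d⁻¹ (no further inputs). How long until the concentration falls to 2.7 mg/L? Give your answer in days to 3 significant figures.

2.52 d

t = ln(C₀/C)/k = ln(6.7/2.7)/0.36 = 0.9089/0.36 = 2.525 d.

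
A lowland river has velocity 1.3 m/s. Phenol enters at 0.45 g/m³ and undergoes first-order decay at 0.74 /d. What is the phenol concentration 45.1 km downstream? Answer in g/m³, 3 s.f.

0.334 g/m³

Travel time t = 45.1 km / 1.3 m/s = 4.51e+04/1.3 = 3.469e+04 s = 0.4015 d.
First-order decay: C = 0.45·exp(−0.74·0.4015) = 0.45·0.7429 = 0.3343 g/m³.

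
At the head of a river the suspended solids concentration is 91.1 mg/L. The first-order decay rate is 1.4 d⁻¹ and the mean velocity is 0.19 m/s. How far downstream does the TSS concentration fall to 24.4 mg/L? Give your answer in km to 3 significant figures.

From C = C₀·e^(−kt), t = ln(C₀/C)/k = ln(91.1/24.4)/1.4 = 1.317/1.4 = 0.941 d.
Distance = v·t = 0.19 m/s × 8.13e+04 s = 1.545e+04 m = 15.45 km.

15.4 km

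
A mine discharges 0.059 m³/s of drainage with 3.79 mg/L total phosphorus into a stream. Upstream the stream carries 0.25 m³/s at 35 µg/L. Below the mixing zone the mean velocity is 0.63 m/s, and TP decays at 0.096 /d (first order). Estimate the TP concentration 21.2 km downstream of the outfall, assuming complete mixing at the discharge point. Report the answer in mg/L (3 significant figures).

35 µg/L = 0.035 mg/L.
After complete mixing, C₀ = (0.059·3.79 + 0.25·0.035) / 0.309 = 0.752 mg/L.
Travel time t = 2.12e+04 m / 0.63 m/s = 3.365e+04 s = 0.3895 d.
C = 0.752·exp(−0.096·0.3895) = 0.752·0.9633 = 0.7244 mg/L.

0.724 mg/L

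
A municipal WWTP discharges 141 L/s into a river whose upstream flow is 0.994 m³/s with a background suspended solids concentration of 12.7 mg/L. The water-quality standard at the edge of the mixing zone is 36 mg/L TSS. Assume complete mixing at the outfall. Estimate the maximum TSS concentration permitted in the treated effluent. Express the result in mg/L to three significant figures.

200 mg/L

141 L/s = 0.141 m³/s.
Mass balance: 36·1.135 = 0.141·Cₑ + 0.994·12.7.
Cₑ = (40.86 − 12.62) / 0.141 = 200.3 mg/L.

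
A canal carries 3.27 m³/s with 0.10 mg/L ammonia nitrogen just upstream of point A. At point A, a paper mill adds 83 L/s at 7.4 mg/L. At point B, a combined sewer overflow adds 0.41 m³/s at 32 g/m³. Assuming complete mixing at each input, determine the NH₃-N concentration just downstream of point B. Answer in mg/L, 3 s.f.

83 L/s = 0.083 m³/s.
After input A: C = (3.27·0.1 + 0.083·7.4) / 3.353 = 0.2807 mg/L.
After input B: C = (3.353·0.2807 + 0.41·32) / 3.763 = 3.737 mg/L.

3.74 mg/L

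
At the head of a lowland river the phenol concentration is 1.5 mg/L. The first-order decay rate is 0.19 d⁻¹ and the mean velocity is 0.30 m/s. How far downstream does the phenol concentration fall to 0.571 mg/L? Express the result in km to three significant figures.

132 km

From C = C₀·e^(−kt), t = ln(C₀/C)/k = ln(1.5/0.571)/0.19 = 0.9658/0.19 = 5.083 d.
Distance = v·t = 0.30 m/s × 4.392e+05 s = 1.318e+05 m = 131.8 km.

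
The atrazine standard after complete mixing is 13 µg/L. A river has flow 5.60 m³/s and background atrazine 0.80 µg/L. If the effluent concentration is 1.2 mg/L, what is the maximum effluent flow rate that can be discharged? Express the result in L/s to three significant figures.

57.6 L/s

0.80 µg/L = 0.0008 mg/L.
13 µg/L = 0.013 mg/L.
Mass balance at complete mixing: C_std·(Q_w + Q_r) = Q_w·C_e + Q_r·C_b.
Rearranging, Q_w = Q_r·(C_std − C_b)/(C_e − C_std) = 5.60·(0.013 − 0.0008) / (1.2 − 0.013) = 0.05756 m³/s.
= 57.56 L/s.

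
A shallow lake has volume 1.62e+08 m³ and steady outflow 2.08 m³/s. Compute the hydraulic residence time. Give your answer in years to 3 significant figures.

Q = 2.08 m³/s × 3.156e+07 s/yr = 6.564e+07 m³/yr.
Hydraulic residence time τ = V/Q = 1.62e+08/6.564e+07 = 2.468 yr.

2.47 yr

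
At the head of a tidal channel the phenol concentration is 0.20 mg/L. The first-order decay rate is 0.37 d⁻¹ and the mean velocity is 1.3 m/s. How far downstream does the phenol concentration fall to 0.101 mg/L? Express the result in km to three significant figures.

From C = C₀·e^(−kt), t = ln(C₀/C)/k = ln(0.20/0.101)/0.37 = 0.6832/0.37 = 1.846 d.
Distance = v·t = 1.3 m/s × 1.595e+05 s = 2.074e+05 m = 207.4 km.

207 km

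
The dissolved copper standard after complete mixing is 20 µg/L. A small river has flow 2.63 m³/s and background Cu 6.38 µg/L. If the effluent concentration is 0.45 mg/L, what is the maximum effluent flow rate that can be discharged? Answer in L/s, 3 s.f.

6.38 µg/L = 0.00638 mg/L.
20 µg/L = 0.02 mg/L.
Mass balance at complete mixing: C_std·(Q_w + Q_r) = Q_w·C_e + Q_r·C_b.
Rearranging, Q_w = Q_r·(C_std − C_b)/(C_e − C_std) = 2.63·(0.02 − 0.00638) / (0.45 − 0.02) = 0.0833 m³/s.
= 83.3 L/s.

83.3 L/s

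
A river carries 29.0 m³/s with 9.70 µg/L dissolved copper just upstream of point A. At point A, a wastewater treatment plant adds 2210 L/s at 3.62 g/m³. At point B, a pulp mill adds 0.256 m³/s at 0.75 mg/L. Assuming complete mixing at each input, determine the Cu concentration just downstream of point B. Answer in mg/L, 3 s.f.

0.269 mg/L

9.70 µg/L = 0.0097 mg/L.
2210 L/s = 2.21 m³/s.
After input A: C = (29·0.0097 + 2.21·3.62) / 31.21 = 0.2653 mg/L.
After input B: C = (31.21·0.2653 + 0.256·0.75) / 31.47 = 0.2693 mg/L.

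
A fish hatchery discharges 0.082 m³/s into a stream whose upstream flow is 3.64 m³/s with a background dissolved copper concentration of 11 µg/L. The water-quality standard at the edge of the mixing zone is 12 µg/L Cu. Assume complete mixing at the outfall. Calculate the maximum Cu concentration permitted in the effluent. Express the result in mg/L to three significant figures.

0.0564 mg/L

11 µg/L = 0.011 mg/L.
12 µg/L = 0.012 mg/L.
Mass balance: 0.012·3.722 = 0.082·Cₑ + 3.64·0.011.
Cₑ = (0.04466 − 0.04004) / 0.082 = 0.05639 mg/L.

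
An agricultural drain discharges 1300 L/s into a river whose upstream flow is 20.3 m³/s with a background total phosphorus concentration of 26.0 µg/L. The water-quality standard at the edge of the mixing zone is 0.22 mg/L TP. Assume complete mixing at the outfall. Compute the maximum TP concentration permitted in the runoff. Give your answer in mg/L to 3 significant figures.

3.25 mg/L

1300 L/s = 1.3 m³/s.
26.0 µg/L = 0.026 mg/L.
Mass balance: 0.22·21.6 = 1.3·Cₑ + 20.3·0.026.
Cₑ = (4.752 − 0.5278) / 1.3 = 3.249 mg/L.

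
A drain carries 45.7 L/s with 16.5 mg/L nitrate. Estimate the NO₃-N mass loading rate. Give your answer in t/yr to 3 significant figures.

45.7 L/s = 0.0457 m³/s.
Mass flux = Q·C = 0.0457 m³/s × 16.5 g/m³ = 0.7541 g/s.
= 0.7541 g/s × 31.56 = 23.8 t/yr.

23.8 t/yr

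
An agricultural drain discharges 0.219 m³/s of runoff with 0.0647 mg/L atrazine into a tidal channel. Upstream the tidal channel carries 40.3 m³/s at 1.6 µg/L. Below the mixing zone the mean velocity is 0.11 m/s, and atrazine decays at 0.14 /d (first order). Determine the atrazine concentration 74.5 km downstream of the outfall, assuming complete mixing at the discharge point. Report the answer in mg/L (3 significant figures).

0.000648 mg/L

1.6 µg/L = 0.0016 mg/L.
After complete mixing, C₀ = (0.219·0.0647 + 40.3·0.0016) / 40.52 = 0.001941 mg/L.
Travel time t = 7.45e+04 m / 0.11 m/s = 6.773e+05 s = 7.839 d.
C = 0.001941·exp(−0.14·7.839) = 0.001941·0.3337 = 0.0006478 mg/L.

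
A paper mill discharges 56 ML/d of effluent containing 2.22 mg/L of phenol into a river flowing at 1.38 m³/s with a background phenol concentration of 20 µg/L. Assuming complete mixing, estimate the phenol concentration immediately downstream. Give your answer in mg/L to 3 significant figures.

56 ML/d = 0.6481 m³/s.
20 µg/L = 0.02 mg/L.
By mass balance at complete mixing, C = (0.6481·2.22 + 1.38·0.02) / (0.6481 + 1.38) = 1.466/2.028 = 0.7231 mg/L.

0.723 mg/L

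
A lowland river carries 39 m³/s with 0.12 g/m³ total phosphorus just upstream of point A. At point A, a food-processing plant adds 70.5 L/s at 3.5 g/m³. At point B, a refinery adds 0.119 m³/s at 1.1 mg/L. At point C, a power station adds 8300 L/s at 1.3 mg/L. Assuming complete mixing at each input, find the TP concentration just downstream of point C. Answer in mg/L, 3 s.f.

0.334 mg/L

70.5 L/s = 0.0705 m³/s.
After input A: C = (39·0.12 + 0.0705·3.5) / 39.07 = 0.1261 mg/L.
After input B: C = (39.07·0.1261 + 0.119·1.1) / 39.19 = 0.1291 mg/L.
8300 L/s = 8.3 m³/s.
After input C: C = (39.19·0.1291 + 8.3·1.3) / 47.49 = 0.3337 mg/L.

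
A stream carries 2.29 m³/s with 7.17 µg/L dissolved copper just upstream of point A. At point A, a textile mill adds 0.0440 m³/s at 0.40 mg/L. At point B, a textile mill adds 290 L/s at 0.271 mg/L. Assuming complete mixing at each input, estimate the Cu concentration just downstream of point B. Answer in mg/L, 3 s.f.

7.17 µg/L = 0.00717 mg/L.
After input A: C = (2.29·0.00717 + 0.044·0.4) / 2.334 = 0.01458 mg/L.
290 L/s = 0.29 m³/s.
After input B: C = (2.334·0.01458 + 0.29·0.271) / 2.624 = 0.04292 mg/L.

0.0429 mg/L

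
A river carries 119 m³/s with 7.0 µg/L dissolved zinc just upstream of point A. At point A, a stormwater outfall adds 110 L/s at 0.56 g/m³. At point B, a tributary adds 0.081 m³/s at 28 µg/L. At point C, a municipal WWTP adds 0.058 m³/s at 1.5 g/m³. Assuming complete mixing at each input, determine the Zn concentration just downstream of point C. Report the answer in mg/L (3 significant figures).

7.0 µg/L = 0.007 mg/L.
110 L/s = 0.11 m³/s.
After input A: C = (119·0.007 + 0.11·0.56) / 119.1 = 0.007511 mg/L.
28 µg/L = 0.028 mg/L.
After input B: C = (119.1·0.007511 + 0.081·0.028) / 119.2 = 0.007525 mg/L.
After input C: C = (119.2·0.007525 + 0.058·1.5) / 119.2 = 0.008251 mg/L.

0.00825 mg/L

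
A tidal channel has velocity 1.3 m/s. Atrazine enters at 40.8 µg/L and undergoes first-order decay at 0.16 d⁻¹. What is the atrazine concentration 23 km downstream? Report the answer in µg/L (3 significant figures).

39.5 µg/L

Travel time t = 23 km / 1.3 m/s = 2.3e+04/1.3 = 1.769e+04 s = 0.2048 d.
First-order decay: C = 40.8·exp(−0.16·0.2048) = 40.8·0.9678 = 39.48 µg/L.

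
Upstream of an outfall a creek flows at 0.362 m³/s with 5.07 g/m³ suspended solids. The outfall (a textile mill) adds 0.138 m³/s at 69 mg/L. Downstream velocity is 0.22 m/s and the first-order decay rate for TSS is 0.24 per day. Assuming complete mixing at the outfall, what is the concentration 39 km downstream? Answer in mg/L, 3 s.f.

13.9 mg/L

After complete mixing, C₀ = (0.138·69 + 0.362·5.07) / 0.5 = 22.71 mg/L.
Travel time t = 3.9e+04 m / 0.22 m/s = 1.773e+05 s = 2.052 d.
C = 22.71·exp(−0.24·2.052) = 22.71·0.6111 = 13.88 mg/L.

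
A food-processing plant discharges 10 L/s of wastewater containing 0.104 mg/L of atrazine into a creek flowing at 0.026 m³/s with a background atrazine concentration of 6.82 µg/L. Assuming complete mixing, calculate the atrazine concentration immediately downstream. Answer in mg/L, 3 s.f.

10 L/s = 0.01 m³/s.
6.82 µg/L = 0.00682 mg/L.
Flow-weighted mixing gives C = (0.01·0.104 + 0.026·0.00682) / (0.01 + 0.026) = 0.001217/0.036 = 0.03381 mg/L.

0.0338 mg/L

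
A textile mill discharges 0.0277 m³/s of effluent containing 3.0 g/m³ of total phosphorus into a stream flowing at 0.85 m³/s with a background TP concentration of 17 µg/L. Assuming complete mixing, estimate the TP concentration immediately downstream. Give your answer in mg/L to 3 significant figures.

0.111 mg/L

17 µg/L = 0.017 mg/L.
Conservation of mass across the mixing zone: C = (0.0277·3 + 0.85·0.017) / (0.0277 + 0.85) = 0.09755/0.8777 = 0.1111 mg/L.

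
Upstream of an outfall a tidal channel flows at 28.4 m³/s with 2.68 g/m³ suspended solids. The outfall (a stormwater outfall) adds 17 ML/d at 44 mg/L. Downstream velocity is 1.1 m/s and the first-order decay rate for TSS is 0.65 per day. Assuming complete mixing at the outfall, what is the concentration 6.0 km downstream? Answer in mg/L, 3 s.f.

2.85 mg/L

17 ML/d = 0.1968 m³/s.
After complete mixing, C₀ = (0.1968·44 + 28.4·2.68) / 28.6 = 2.964 mg/L.
Travel time t = 6000 m / 1.1 m/s = 5455 s = 0.06313 d.
C = 2.964·exp(−0.65·0.06313) = 2.964·0.9598 = 2.845 mg/L.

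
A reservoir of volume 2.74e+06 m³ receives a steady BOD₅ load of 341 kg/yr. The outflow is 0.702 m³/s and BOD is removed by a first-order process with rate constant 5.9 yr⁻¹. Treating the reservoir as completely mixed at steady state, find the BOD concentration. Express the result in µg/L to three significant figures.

8.90 µg/L

Outflow Q = 0.702 m³/s × 3.156e+07 s/yr = 2.215e+07 m³/yr.
Steady-state CSTR mass balance: W = Q·C + k·V·C, so C = W/(Q + kV).
Q + kV = 2.215e+07 + 5.9·2.74e+06 = 3.832e+07 m³/yr.
C = 341/3.832e+07 = 8.899e-06 kg/m³ = 0.008899 mg/L = 8.899 µg/L.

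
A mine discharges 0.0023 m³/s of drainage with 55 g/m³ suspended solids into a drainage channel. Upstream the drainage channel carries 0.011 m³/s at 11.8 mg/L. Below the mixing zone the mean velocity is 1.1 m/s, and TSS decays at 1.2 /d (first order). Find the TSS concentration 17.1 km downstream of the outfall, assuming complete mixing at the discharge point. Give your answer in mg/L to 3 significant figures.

After complete mixing, C₀ = (0.0023·55 + 0.011·11.8) / 0.0133 = 19.27 mg/L.
Travel time t = 1.71e+04 m / 1.1 m/s = 1.555e+04 s = 0.1799 d.
C = 19.27·exp(−1.2·0.1799) = 19.27·0.8058 = 15.53 mg/L.

15.5 mg/L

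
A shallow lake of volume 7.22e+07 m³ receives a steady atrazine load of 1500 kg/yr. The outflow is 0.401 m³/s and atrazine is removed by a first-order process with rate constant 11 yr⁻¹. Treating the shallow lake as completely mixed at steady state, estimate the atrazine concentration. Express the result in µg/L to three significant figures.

1.86 µg/L

Outflow Q = 0.401 m³/s × 3.156e+07 s/yr = 1.265e+07 m³/yr.
Steady-state CSTR mass balance: W = Q·C + k·V·C, so C = W/(Q + kV).
Q + kV = 1.265e+07 + 11·7.22e+07 = 8.069e+08 m³/yr.
C = 1500/8.069e+08 = 1.859e-06 kg/m³ = 0.001859 mg/L = 1.859 µg/L.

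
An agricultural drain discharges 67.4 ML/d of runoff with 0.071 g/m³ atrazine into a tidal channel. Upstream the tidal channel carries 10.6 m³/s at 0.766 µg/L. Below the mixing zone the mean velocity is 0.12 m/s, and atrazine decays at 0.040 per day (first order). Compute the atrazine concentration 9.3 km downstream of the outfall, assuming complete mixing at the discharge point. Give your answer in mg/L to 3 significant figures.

67.4 ML/d = 0.7801 m³/s.
0.766 µg/L = 0.000766 mg/L.
After complete mixing, C₀ = (0.7801·0.071 + 10.6·0.000766) / 11.38 = 0.00558 mg/L.
Travel time t = 9300 m / 0.12 m/s = 7.75e+04 s = 0.897 d.
C = 0.00558·exp(−0.040·0.897) = 0.00558·0.9648 = 0.005384 mg/L.

0.00538 mg/L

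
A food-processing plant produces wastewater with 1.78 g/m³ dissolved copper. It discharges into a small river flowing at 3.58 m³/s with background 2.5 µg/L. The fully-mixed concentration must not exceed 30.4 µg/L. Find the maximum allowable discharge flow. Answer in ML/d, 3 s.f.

2.5 µg/L = 0.0025 mg/L.
30.4 µg/L = 0.0304 mg/L.
Mass balance at complete mixing: C_std·(Q_w + Q_r) = Q_w·C_e + Q_r·C_b.
Rearranging, Q_w = Q_r·(C_std − C_b)/(C_e − C_std) = 3.58·(0.0304 − 0.0025) / (1.78 − 0.0304) = 0.05709 m³/s.
= 4.932 ML/d.

4.93 ML/d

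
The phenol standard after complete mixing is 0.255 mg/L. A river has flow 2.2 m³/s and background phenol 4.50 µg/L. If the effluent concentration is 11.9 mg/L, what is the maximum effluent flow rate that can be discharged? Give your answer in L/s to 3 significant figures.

4.50 µg/L = 0.0045 mg/L.
Mass balance at complete mixing: C_std·(Q_w + Q_r) = Q_w·C_e + Q_r·C_b.
Rearranging, Q_w = Q_r·(C_std − C_b)/(C_e − C_std) = 2.2·(0.255 − 0.0045) / (11.9 − 0.255) = 0.04733 m³/s.
= 47.33 L/s.

47.3 L/s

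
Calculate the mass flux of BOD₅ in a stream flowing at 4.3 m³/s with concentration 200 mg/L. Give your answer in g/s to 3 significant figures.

860 g/s

Mass flux = Q·C = 4.3 m³/s × 200 g/m³ = 860 g/s.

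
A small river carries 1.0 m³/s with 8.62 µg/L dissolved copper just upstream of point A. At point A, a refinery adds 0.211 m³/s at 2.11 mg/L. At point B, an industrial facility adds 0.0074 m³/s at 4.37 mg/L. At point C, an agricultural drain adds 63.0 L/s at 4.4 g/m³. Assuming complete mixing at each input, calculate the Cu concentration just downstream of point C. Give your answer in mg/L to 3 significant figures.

0.596 mg/L

8.62 µg/L = 0.00862 mg/L.
After input A: C = (1·0.00862 + 0.211·2.11) / 1.211 = 0.3748 mg/L.
After input B: C = (1.211·0.3748 + 0.0074·4.37) / 1.218 = 0.399 mg/L.
63.0 L/s = 0.063 m³/s.
After input C: C = (1.218·0.399 + 0.063·4.4) / 1.281 = 0.5957 mg/L.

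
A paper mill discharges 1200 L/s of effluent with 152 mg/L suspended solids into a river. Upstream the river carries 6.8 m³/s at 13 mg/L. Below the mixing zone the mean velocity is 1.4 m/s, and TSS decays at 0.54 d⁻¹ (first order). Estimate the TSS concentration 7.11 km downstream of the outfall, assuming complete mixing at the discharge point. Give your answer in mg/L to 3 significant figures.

1200 L/s = 1.2 m³/s.
After complete mixing, C₀ = (1.2·152 + 6.8·13) / 8 = 33.85 mg/L.
Travel time t = 7110 m / 1.4 m/s = 5079 s = 0.05878 d.
C = 33.85·exp(−0.54·0.05878) = 33.85·0.9688 = 32.79 mg/L.

32.8 mg/L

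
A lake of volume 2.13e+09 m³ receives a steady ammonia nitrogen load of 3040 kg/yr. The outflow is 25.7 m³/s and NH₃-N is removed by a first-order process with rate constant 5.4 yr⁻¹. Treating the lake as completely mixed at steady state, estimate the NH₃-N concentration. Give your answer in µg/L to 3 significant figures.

0.247 µg/L

Outflow Q = 25.7 m³/s × 3.156e+07 s/yr = 8.11e+08 m³/yr.
Steady-state CSTR mass balance: W = Q·C + k·V·C, so C = W/(Q + kV).
Q + kV = 8.11e+08 + 5.4·2.13e+09 = 1.231e+10 m³/yr.
C = 3040/1.231e+10 = 2.469e-07 kg/m³ = 0.0002469 mg/L = 0.2469 µg/L.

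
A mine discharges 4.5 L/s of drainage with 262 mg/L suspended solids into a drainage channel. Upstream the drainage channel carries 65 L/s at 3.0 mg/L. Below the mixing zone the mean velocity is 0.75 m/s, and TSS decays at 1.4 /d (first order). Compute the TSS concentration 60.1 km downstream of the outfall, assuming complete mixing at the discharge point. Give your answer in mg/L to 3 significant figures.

4.5 L/s = 0.0045 m³/s.
65 L/s = 0.065 m³/s.
After complete mixing, C₀ = (0.0045·262 + 0.065·3) / 0.0695 = 19.77 mg/L.
Travel time t = 6.01e+04 m / 0.75 m/s = 8.013e+04 s = 0.9275 d.
C = 19.77·exp(−1.4·0.9275) = 19.77·0.273 = 5.396 mg/L.

5.40 mg/L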